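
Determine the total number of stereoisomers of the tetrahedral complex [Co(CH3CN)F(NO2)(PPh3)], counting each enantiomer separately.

In a tetrahedral complex all four positions are equivalent and every pair of ligands is adjacent — there is no cis/trans distinction.
Only one geometric arrangement is possible; it has no improper symmetry element, so it exists as a pair of enantiomers (2 stereoisomers).

2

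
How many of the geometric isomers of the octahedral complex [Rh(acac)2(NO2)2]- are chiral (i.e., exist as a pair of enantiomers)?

The six octahedral sites form three mutually perpendicular trans pairs.
Each acac is bidentate and must span two cis positions.
The distinct arrangements are (2 in all): NO2 trans; NO2 cis (chiral).
One of these lacks any improper symmetry element and so occurs as an enantiomeric pair, giving 2 + 1 = 3 stereoisomers in total.

1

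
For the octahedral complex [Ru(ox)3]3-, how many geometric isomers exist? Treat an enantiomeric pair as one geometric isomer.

In an octahedral complex each vertex has one trans partner and four cis neighbours.
Each ox is bidentate and must span two cis positions.
Only one geometric arrangement is possible; it has no improper symmetry element, so it exists as a pair of enantiomers (2 stereoisomers).

1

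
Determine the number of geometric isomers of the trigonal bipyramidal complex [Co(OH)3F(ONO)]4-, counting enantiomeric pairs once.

4

A trigonal bipyramid has two axial and three equatorial sites, which are chemically inequivalent.
Working through the distinct placements yields 4 geometric isomers: F axial, ONO equatorial; F axial, ONO axial; F equatorial, ONO equatorial; F equatorial, ONO axial.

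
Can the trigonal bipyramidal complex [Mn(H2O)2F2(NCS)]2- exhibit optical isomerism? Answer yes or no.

yes

Placing the ligands in turn and identifying arrangements related by rotation or reflection leaves 5 distinct geometric isomers.
One of these lacks any improper symmetry element and so occurs as an enantiomeric pair, giving 5 + 1 = 6 stereoisomers in total.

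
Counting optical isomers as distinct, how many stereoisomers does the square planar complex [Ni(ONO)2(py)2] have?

The distinct arrangements are (2 in all): ONO cis; ONO trans.
Each arrangement has an internal mirror plane or centre of symmetry, so none is chiral.

2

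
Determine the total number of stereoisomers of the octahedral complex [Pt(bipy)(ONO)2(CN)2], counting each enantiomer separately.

Each bipy is bidentate and must span two cis positions.
The distinct arrangements are (3 in all): ONO cis, CN trans; ONO cis, CN cis (chiral); ONO trans, CN cis.
One of these lacks any improper symmetry element and so occurs as an enantiomeric pair, giving 3 + 1 = 4 stereoisomers in total.

4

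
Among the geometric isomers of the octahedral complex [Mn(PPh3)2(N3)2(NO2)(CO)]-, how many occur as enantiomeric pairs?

2

In an octahedral complex each vertex has one trans partner and four cis neighbours.
There are 6 geometric isomers: PPh3 trans, N3 cis; PPh3 cis, N3 cis (3 arrangements, 2 chiral); PPh3 trans, N3 trans; PPh3 cis, N3 trans.
Of these, 2 lack any improper symmetry element and so occur as enantiomeric pairs, giving 6 + 2 = 8 stereoisomers in total.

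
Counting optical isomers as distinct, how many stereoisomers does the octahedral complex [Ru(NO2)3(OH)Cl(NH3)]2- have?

5

In an octahedral complex each vertex has one trans partner and four cis neighbours.
The distinct arrangements are (4 in all): NO2 mer (3 arrangements); NO2 fac (chiral).
One of these lacks any improper symmetry element and so occurs as an enantiomeric pair, giving 4 + 1 = 5 stereoisomers in total.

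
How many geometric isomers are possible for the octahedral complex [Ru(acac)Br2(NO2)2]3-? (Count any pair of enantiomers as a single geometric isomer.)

In an octahedral complex each vertex has one trans partner and four cis neighbours.
Each acac is bidentate and must span two cis positions.
Working through the distinct placements yields 3 geometric isomers: Br trans, NO2 cis; Br cis, NO2 cis (chiral); Br cis, NO2 trans.

3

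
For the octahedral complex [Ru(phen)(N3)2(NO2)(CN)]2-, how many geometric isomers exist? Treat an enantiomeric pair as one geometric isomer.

4

In an octahedral complex each vertex has one trans partner and four cis neighbours.
Each phen is bidentate and must span two cis positions.
Working through the distinct placements yields 4 geometric isomers: N3 cis (3 arrangements, 2 chiral); N3 trans.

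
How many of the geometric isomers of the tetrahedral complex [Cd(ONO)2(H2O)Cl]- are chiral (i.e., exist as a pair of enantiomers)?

All four vertices of a tetrahedron are equivalent and mutually adjacent, so cis/trans isomerism cannot arise.
Only one geometric arrangement is possible.

0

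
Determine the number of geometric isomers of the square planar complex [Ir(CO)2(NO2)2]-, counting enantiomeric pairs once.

A square has two trans pairs of vertices; adjacent vertices are cis.
Systematic placement gives 2 geometric isomers: CO cis; CO trans.

2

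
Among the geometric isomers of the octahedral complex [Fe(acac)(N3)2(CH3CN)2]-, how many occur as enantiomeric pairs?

The six octahedral sites form three mutually perpendicular trans pairs.
Each acac is bidentate and must span two cis positions.
There are 3 geometric isomers: N3 cis, CH3CN trans; N3 cis, CH3CN cis (chiral); N3 trans, CH3CN cis.
One of these lacks any improper symmetry element and so occurs as an enantiomeric pair, giving 3 + 1 = 4 stereoisomers in total.

1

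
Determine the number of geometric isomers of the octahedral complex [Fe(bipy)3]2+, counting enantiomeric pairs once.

1

An octahedron has six vertices in three trans pairs; every non-trans pair is cis.
Each bipy is bidentate and must span two cis positions.
Only one geometric arrangement is possible; it has no improper symmetry element, so it exists as a pair of enantiomers (2 stereoisomers).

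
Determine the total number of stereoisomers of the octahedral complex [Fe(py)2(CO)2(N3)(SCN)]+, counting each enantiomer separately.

8

An octahedron has six vertices in three trans pairs; every non-trans pair is cis.
The distinct arrangements are (6 in all): py trans, CO trans; py cis, CO trans; py trans, CO cis; py cis, CO cis (3 arrangements, 2 chiral).
Of these, 2 lack any improper symmetry element and so occur as enantiomeric pairs, giving 6 + 2 = 8 stereoisomers in total.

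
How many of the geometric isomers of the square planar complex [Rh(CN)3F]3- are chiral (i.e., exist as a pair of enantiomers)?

In a square planar complex each vertex has one trans partner and two cis neighbours.
Only one geometric arrangement is possible.

0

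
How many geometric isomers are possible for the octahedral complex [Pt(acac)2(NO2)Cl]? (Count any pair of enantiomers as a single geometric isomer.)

2

Each acac is bidentate and must span two cis positions.
Systematic placement gives 2 geometric isomers: NO2 and Cl mutually trans; NO2 and Cl mutually cis (chiral).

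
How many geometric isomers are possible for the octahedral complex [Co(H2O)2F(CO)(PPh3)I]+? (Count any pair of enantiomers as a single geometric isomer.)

9

Exhaustive case analysis gives 9 geometric isomers.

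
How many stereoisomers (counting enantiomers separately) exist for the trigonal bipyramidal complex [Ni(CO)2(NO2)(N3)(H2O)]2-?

A trigonal bipyramid has two axial and three equatorial sites, which are chemically inequivalent.
Exhaustive case analysis gives 7 geometric isomers.
Of these, 3 lack any improper symmetry element and so occur as enantiomeric pairs, giving 7 + 3 = 10 stereoisomers in total.

10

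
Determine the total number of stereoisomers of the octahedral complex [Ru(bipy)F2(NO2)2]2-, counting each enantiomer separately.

An octahedron has six vertices in three trans pairs; every non-trans pair is cis.
Each bipy is bidentate and must span two cis positions.
Systematic placement gives 3 geometric isomers: F trans, NO2 cis; F cis, NO2 cis (chiral); F cis, NO2 trans.
One of these lacks any improper symmetry element and so occurs as an enantiomeric pair, giving 3 + 1 = 4 stereoisomers in total.

4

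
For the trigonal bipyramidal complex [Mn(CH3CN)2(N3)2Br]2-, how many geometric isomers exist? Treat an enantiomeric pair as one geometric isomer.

A trigonal bipyramid has two axial and three equatorial sites, which are chemically inequivalent.
Placing the ligands in turn and identifying arrangements related by rotation or reflection leaves 5 distinct geometric isomers.

5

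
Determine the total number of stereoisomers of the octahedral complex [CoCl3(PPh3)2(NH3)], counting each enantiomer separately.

In an octahedral complex each vertex has one trans partner and four cis neighbours.
Working through the distinct placements yields 3 geometric isomers: Cl mer, PPh3 trans; Cl mer, PPh3 cis; Cl fac, PPh3 cis.
Each arrangement has an internal mirror plane or centre of symmetry, so none is chiral.

3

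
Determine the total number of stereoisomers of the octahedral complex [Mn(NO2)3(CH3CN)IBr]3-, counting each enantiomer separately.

An octahedron has six vertices in three trans pairs; every non-trans pair is cis.
The distinct arrangements are (4 in all): NO2 mer (3 arrangements); NO2 fac (chiral).
One of these lacks any improper symmetry element and so occurs as an enantiomeric pair, giving 4 + 1 = 5 stereoisomers in total.

5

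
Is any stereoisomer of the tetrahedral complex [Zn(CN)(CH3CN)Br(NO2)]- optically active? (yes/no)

All four vertices of a tetrahedron are equivalent and mutually adjacent, so cis/trans isomerism cannot arise.
Only one geometric arrangement is possible; it has no improper symmetry element, so it exists as a pair of enantiomers (2 stereoisomers).

yes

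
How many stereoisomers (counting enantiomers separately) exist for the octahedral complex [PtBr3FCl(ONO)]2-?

5

An octahedron has six vertices in three trans pairs; every non-trans pair is cis.
The distinct arrangements are (4 in all): Br mer (3 arrangements); Br fac (chiral).
One of these lacks any improper symmetry element and so occurs as an enantiomeric pair, giving 4 + 1 = 5 stereoisomers in total.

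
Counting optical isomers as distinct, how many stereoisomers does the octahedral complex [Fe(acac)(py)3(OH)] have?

2

An octahedron has six vertices in three trans pairs; every non-trans pair is cis.
Each acac is bidentate and must span two cis positions.
The distinct arrangements are (2 in all): py mer; py fac.
Each arrangement has an internal mirror plane or centre of symmetry, so none is chiral.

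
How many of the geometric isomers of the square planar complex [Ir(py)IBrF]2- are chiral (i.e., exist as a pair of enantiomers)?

A square has two trans pairs of vertices; adjacent vertices are cis.
The distinct arrangements are (3 in all): (Br/I trans, F/py trans); (Br/py trans, F/I trans); (Br/F trans, I/py trans).
Each arrangement has an internal mirror plane or centre of symmetry, so none is chiral.

0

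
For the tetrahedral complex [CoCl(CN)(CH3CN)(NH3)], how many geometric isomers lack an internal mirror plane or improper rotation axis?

In a tetrahedral complex all four positions are equivalent and every pair of ligands is adjacent — there is no cis/trans distinction.
Only one geometric arrangement is possible; it has no improper symmetry element, so it exists as a pair of enantiomers (2 stereoisomers).

1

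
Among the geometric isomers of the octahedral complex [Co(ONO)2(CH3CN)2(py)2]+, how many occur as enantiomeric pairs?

An octahedron has six vertices in three trans pairs; every non-trans pair is cis.
The distinct arrangements are (5 in all): ONO trans, CH3CN trans, py trans; ONO cis, CH3CN trans, py cis; ONO cis, CH3CN cis, py trans; ONO cis, CH3CN cis, py cis (chiral); ONO trans, CH3CN cis, py cis.
One of these lacks any improper symmetry element and so occurs as an enantiomeric pair, giving 5 + 1 = 6 stereoisomers in total.

1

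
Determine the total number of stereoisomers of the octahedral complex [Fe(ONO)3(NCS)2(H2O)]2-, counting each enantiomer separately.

Systematic placement gives 3 geometric isomers: ONO mer, NCS cis; ONO mer, NCS trans; ONO fac, NCS cis.
Each arrangement has an internal mirror plane or centre of symmetry, so none is chiral.

3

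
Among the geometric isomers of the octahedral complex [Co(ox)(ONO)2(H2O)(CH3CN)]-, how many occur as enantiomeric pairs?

Each ox is bidentate and must span two cis positions.
There are 4 geometric isomers: ONO cis (3 arrangements, 2 chiral); ONO trans.
Of these, 2 lack any improper symmetry element and so occur as enantiomeric pairs, giving 4 + 2 = 6 stereoisomers in total.

2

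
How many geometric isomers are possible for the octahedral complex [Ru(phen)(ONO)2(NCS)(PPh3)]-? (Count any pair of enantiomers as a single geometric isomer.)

In an octahedral complex each vertex has one trans partner and four cis neighbours.
Each phen is bidentate and must span two cis positions.
Systematic placement gives 4 geometric isomers: ONO cis (3 arrangements, 2 chiral); ONO trans.

4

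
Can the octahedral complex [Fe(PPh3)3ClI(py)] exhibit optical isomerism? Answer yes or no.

yes

Systematic placement gives 4 geometric isomers: PPh3 mer (3 arrangements); PPh3 fac (chiral).
One of these lacks any improper symmetry element and so occurs as an enantiomeric pair, giving 4 + 1 = 5 stereoisomers in total.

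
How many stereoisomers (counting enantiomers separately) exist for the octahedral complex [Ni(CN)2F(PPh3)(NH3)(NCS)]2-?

15

The six octahedral sites form three mutually perpendicular trans pairs.
Systematic enumeration (placing each ligand type in turn and discarding arrangements equivalent by rotation or reflection) gives 9 geometric isomers.
Of these, 6 lack any improper symmetry element and so occur as enantiomeric pairs, giving 9 + 6 = 15 stereoisomers in total.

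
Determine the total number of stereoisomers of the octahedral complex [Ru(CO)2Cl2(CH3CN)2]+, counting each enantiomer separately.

6

The six octahedral sites form three mutually perpendicular trans pairs.
Systematic placement gives 5 geometric isomers: CO trans, Cl trans, CH3CN trans; CO cis, Cl cis, CH3CN trans; CO cis, Cl trans, CH3CN cis; CO cis, Cl cis, CH3CN cis (chiral); CO trans, Cl cis, CH3CN cis.
One of these lacks any improper symmetry element and so occurs as an enantiomeric pair, giving 5 + 1 = 6 stereoisomers in total.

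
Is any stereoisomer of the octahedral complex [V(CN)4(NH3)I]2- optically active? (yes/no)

no

In an octahedral complex each vertex has one trans partner and four cis neighbours.
The distinct arrangements are (2 in all): NH3 and I mutually trans; NH3 and I mutually cis.
Each arrangement has an internal mirror plane or centre of symmetry, so none is chiral.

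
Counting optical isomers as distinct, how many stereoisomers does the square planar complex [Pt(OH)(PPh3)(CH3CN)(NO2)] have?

3

Working through the distinct placements yields 3 geometric isomers: (CH3CN/OH trans, NO2/PPh3 trans); (CH3CN/PPh3 trans, NO2/OH trans); (CH3CN/NO2 trans, OH/PPh3 trans).
Each arrangement has an internal mirror plane or centre of symmetry, so none is chiral.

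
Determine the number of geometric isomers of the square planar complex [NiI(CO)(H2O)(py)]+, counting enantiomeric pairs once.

3

In a square planar complex each vertex has one trans partner and two cis neighbours.
Working through the distinct placements yields 3 geometric isomers: (CO/I trans, H2O/py trans); (CO/py trans, H2O/I trans); (CO/H2O trans, I/py trans).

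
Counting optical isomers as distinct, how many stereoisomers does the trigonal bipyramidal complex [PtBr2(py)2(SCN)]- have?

6

In a trigonal bipyramid the two axial positions differ from the three equatorial ones.
Placing the ligands in turn and identifying arrangements related by rotation or reflection leaves 5 distinct geometric isomers.
One of these lacks any improper symmetry element and so occurs as an enantiomeric pair, giving 5 + 1 = 6 stereoisomers in total.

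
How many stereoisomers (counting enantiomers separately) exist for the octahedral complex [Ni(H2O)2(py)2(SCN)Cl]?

The six octahedral sites form three mutually perpendicular trans pairs.
The distinct arrangements are (6 in all): H2O cis, py trans; H2O cis, py cis (3 arrangements, 2 chiral); H2O trans, py trans; H2O trans, py cis.
Of these, 2 lack any improper symmetry element and so occur as enantiomeric pairs, giving 6 + 2 = 8 stereoisomers in total.

8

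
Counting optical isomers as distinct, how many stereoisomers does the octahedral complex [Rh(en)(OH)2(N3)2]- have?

The six octahedral sites form three mutually perpendicular trans pairs.
Each en is bidentate and must span two cis positions.
Systematic placement gives 3 geometric isomers: OH cis, N3 trans; OH cis, N3 cis (chiral); OH trans, N3 cis.
One of these lacks any improper symmetry element and so occurs as an enantiomeric pair, giving 3 + 1 = 4 stereoisomers in total.

4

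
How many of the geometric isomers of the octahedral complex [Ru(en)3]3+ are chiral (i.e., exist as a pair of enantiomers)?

1

The six octahedral sites form three mutually perpendicular trans pairs.
Each en is bidentate and must span two cis positions.
Only one geometric arrangement is possible; it has no improper symmetry element, so it exists as a pair of enantiomers (2 stereoisomers).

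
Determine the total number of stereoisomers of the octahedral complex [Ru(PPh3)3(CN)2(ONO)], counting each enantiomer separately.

3

In an octahedral complex each vertex has one trans partner and four cis neighbours.
Working through the distinct placements yields 3 geometric isomers: PPh3 mer, CN trans; PPh3 mer, CN cis; PPh3 fac, CN cis.
Each arrangement has an internal mirror plane or centre of symmetry, so none is chiral.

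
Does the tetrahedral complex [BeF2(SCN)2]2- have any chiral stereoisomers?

no

All four vertices of a tetrahedron are equivalent and mutually adjacent, so cis/trans isomerism cannot arise.
Only one geometric arrangement is possible.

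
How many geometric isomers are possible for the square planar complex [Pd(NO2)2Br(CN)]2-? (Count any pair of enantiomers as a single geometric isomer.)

2

In a square planar complex each vertex has one trans partner and two cis neighbours.
Systematic placement gives 2 geometric isomers: NO2 cis; NO2 trans.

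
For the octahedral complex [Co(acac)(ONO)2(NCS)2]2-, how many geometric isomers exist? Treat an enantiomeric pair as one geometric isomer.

3

Each acac is bidentate and must span two cis positions.
Systematic placement gives 3 geometric isomers: ONO cis, NCS trans; ONO cis, NCS cis (chiral); ONO trans, NCS cis.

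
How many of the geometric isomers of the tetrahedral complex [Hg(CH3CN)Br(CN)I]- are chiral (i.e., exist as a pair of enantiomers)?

In a tetrahedral complex all four positions are equivalent and every pair of ligands is adjacent — there is no cis/trans distinction.
Only one geometric arrangement is possible; it has no improper symmetry element, so it exists as a pair of enantiomers (2 stereoisomers).

1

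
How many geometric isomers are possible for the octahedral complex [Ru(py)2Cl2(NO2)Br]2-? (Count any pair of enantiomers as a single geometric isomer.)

6

An octahedron has six vertices in three trans pairs; every non-trans pair is cis.
The distinct arrangements are (6 in all): py trans, Cl cis; py cis, Cl cis (3 arrangements, 2 chiral); py trans, Cl trans; py cis, Cl trans.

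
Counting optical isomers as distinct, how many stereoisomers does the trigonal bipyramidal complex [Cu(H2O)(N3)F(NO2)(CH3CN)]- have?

20

A trigonal bipyramid has two axial and three equatorial sites, which are chemically inequivalent.
Systematic enumeration (placing each ligand type in turn and discarding arrangements equivalent by rotation or reflection) gives 10 geometric isomers.
Of these, 10 lack any improper symmetry element and so occur as enantiomeric pairs, giving 10 + 10 = 20 stereoisomers in total.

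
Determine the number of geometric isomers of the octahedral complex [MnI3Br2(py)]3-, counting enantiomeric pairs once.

3

The distinct arrangements are (3 in all): I mer, Br trans; I fac, Br cis; I mer, Br cis.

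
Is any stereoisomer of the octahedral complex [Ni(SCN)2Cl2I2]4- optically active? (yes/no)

An octahedron has six vertices in three trans pairs; every non-trans pair is cis.
The distinct arrangements are (5 in all): SCN trans, Cl trans, I trans; SCN cis, Cl trans, I cis; SCN trans, Cl cis, I cis; SCN cis, Cl cis, I cis (chiral); SCN cis, Cl cis, I trans.
One of these lacks any improper symmetry element and so occurs as an enantiomeric pair, giving 5 + 1 = 6 stereoisomers in total.

yes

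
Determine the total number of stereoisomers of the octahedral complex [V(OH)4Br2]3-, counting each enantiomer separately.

2

Systematic placement gives 2 geometric isomers: Br trans; Br cis.
Each arrangement has an internal mirror plane or centre of symmetry, so none is chiral.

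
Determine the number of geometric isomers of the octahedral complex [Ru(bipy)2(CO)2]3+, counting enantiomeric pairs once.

2

The six octahedral sites form three mutually perpendicular trans pairs.
Each bipy is bidentate and must span two cis positions.
The distinct arrangements are (2 in all): CO trans; CO cis (chiral).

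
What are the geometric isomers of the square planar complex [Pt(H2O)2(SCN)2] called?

In a square planar complex each vertex has one trans partner and two cis neighbours.
The distinct arrangements are (2 in all): H2O cis; H2O trans.

cis and trans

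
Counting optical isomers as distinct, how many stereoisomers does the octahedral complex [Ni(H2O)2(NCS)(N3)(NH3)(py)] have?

15

An octahedron has six vertices in three trans pairs; every non-trans pair is cis.
Placing the ligands in turn and identifying arrangements related by rotation or reflection leaves 9 distinct geometric isomers.
Of these, 6 lack any improper symmetry element and so occur as enantiomeric pairs, giving 9 + 6 = 15 stereoisomers in total.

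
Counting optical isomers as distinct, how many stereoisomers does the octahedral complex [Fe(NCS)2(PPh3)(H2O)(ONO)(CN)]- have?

15

Exhaustive case analysis gives 9 geometric isomers.
Of these, 6 lack any improper symmetry element and so occur as enantiomeric pairs, giving 9 + 6 = 15 stereoisomers in total.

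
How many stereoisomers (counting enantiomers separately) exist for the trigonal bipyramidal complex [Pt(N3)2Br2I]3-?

6

Placing the ligands in turn and identifying arrangements related by rotation or reflection leaves 5 distinct geometric isomers.
One of these lacks any improper symmetry element and so occurs as an enantiomeric pair, giving 5 + 1 = 6 stereoisomers in total.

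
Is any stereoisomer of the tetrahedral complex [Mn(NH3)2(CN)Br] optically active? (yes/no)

no

In a tetrahedral complex all four positions are equivalent and every pair of ligands is adjacent — there is no cis/trans distinction.
Only one geometric arrangement is possible.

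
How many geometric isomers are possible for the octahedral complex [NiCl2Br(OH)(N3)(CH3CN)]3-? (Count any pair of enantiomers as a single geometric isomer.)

9

In an octahedral complex each vertex has one trans partner and four cis neighbours.
Systematic enumeration (placing each ligand type in turn and discarding arrangements equivalent by rotation or reflection) gives 9 geometric isomers.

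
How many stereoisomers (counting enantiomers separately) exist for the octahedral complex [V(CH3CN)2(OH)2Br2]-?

6

Working through the distinct placements yields 5 geometric isomers: CH3CN trans, OH trans, Br trans; CH3CN cis, OH cis, Br trans; CH3CN cis, OH trans, Br cis; CH3CN cis, OH cis, Br cis (chiral); CH3CN trans, OH cis, Br cis.
One of these lacks any improper symmetry element and so occurs as an enantiomeric pair, giving 5 + 1 = 6 stereoisomers in total.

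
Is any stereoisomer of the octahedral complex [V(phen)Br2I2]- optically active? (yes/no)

The six octahedral sites form three mutually perpendicular trans pairs.
Each phen is bidentate and must span two cis positions.
Systematic placement gives 3 geometric isomers: Br trans, I cis; Br cis, I cis (chiral); Br cis, I trans.
One of these lacks any improper symmetry element and so occurs as an enantiomeric pair, giving 3 + 1 = 4 stereoisomers in total.

yes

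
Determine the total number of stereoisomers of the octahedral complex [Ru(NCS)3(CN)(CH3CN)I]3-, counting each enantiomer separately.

Working through the distinct placements yields 4 geometric isomers: NCS mer (3 arrangements); NCS fac (chiral).
One of these lacks any improper symmetry element and so occurs as an enantiomeric pair, giving 4 + 1 = 5 stereoisomers in total.

5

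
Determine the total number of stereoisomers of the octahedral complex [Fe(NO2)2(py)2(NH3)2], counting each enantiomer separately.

6

The six octahedral sites form three mutually perpendicular trans pairs.
There are 5 geometric isomers: NO2 trans, py trans, NH3 trans; NO2 cis, py cis, NH3 trans; NO2 cis, py trans, NH3 cis; NO2 cis, py cis, NH3 cis (chiral); NO2 trans, py cis, NH3 cis.
One of these lacks any improper symmetry element and so occurs as an enantiomeric pair, giving 5 + 1 = 6 stereoisomers in total.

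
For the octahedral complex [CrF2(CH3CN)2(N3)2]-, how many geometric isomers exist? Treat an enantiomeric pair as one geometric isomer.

5

In an octahedral complex each vertex has one trans partner and four cis neighbours.
There are 5 geometric isomers: F trans, CH3CN trans, N3 trans; F cis, CH3CN trans, N3 cis; F cis, CH3CN cis, N3 trans; F cis, CH3CN cis, N3 cis (chiral); F trans, CH3CN cis, N3 cis.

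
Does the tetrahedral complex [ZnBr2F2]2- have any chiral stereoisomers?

Only one geometric arrangement is possible.

no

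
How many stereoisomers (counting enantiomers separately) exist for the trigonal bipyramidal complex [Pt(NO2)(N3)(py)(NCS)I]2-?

In a trigonal bipyramid the two axial positions differ from the three equatorial ones.
Placing the ligands in turn and identifying arrangements related by rotation or reflection leaves 10 distinct geometric isomers.
Of these, 10 lack any improper symmetry element and so occur as enantiomeric pairs, giving 10 + 10 = 20 stereoisomers in total.

20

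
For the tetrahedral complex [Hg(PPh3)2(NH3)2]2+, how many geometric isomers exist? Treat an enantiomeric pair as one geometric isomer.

1

Only one geometric arrangement is possible.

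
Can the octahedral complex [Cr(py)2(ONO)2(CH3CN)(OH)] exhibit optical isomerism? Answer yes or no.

yes

In an octahedral complex each vertex has one trans partner and four cis neighbours.
Working through the distinct placements yields 6 geometric isomers: py trans, ONO trans; py cis, ONO cis (3 arrangements, 2 chiral); py trans, ONO cis; py cis, ONO trans.
Of these, 2 lack any improper symmetry element and so occur as enantiomeric pairs, giving 6 + 2 = 8 stereoisomers in total.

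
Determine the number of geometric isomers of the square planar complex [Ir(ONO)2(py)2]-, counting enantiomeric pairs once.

2

In a square planar complex each vertex has one trans partner and two cis neighbours.
There are 2 geometric isomers: ONO cis; ONO trans.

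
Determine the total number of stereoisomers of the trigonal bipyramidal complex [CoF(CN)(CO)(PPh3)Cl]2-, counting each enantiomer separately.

In a trigonal bipyramid the two axial positions differ from the three equatorial ones.
Systematic enumeration (placing each ligand type in turn and discarding arrangements equivalent by rotation or reflection) gives 10 geometric isomers.
Of these, 10 lack any improper symmetry element and so occur as enantiomeric pairs, giving 10 + 10 = 20 stereoisomers in total.

20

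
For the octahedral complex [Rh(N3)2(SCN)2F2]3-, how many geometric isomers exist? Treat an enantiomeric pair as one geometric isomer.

In an octahedral complex each vertex has one trans partner and four cis neighbours.
There are 5 geometric isomers: N3 trans, SCN trans, F trans; N3 cis, SCN cis, F trans; N3 cis, SCN trans, F cis; N3 cis, SCN cis, F cis (chiral); N3 trans, SCN cis, F cis.

5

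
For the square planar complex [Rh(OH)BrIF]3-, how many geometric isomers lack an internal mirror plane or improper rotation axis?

0

A square has two trans pairs of vertices; adjacent vertices are cis.
There are 3 geometric isomers: (Br/I trans, F/OH trans); (Br/OH trans, F/I trans); (Br/F trans, I/OH trans).
Each arrangement has an internal mirror plane or centre of symmetry, so none is chiral.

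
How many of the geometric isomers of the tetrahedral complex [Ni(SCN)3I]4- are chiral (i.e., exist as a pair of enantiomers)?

0

All four vertices of a tetrahedron are equivalent and mutually adjacent, so cis/trans isomerism cannot arise.
Only one geometric arrangement is possible.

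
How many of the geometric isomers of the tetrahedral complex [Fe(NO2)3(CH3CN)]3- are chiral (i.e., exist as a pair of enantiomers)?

0

In a tetrahedral complex all four positions are equivalent and every pair of ligands is adjacent — there is no cis/trans distinction.
Only one geometric arrangement is possible.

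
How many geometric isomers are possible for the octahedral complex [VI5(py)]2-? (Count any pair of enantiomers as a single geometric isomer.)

1

Only one geometric arrangement is possible.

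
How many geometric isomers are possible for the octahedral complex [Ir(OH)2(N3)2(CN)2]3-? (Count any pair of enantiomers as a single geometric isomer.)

5

In an octahedral complex each vertex has one trans partner and four cis neighbours.
The distinct arrangements are (5 in all): OH trans, N3 trans, CN trans; OH cis, N3 cis, CN trans; OH trans, N3 cis, CN cis; OH cis, N3 cis, CN cis (chiral); OH cis, N3 trans, CN cis.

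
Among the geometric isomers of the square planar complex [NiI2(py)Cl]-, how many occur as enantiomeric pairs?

In a square planar complex each vertex has one trans partner and two cis neighbours.
The distinct arrangements are (2 in all): I cis; I trans.
Each arrangement has an internal mirror plane or centre of symmetry, so none is chiral.

0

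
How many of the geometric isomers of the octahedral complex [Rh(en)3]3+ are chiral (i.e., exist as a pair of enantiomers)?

1

The six octahedral sites form three mutually perpendicular trans pairs.
Each en is bidentate and must span two cis positions.
Only one geometric arrangement is possible; it has no improper symmetry element, so it exists as a pair of enantiomers (2 stereoisomers).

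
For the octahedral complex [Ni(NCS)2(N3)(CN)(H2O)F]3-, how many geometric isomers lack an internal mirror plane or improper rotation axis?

Placing the ligands in turn and identifying arrangements related by rotation or reflection leaves 9 distinct geometric isomers.
Of these, 6 lack any improper symmetry element and so occur as enantiomeric pairs, giving 9 + 6 = 15 stereoisomers in total.

6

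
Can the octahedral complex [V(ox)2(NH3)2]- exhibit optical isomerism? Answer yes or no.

An octahedron has six vertices in three trans pairs; every non-trans pair is cis.
Each ox is bidentate and must span two cis positions.
The distinct arrangements are (2 in all): NH3 trans; NH3 cis (chiral).
One of these lacks any improper symmetry element and so occurs as an enantiomeric pair, giving 2 + 1 = 3 stereoisomers in total.

yes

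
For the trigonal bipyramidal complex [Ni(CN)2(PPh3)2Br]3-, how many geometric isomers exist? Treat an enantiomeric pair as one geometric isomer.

In a trigonal bipyramid the two axial positions differ from the three equatorial ones.
Exhaustive case analysis gives 5 geometric isomers.

5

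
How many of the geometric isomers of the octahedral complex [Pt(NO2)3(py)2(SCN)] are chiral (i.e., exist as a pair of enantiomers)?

0

In an octahedral complex each vertex has one trans partner and four cis neighbours.
Systematic placement gives 3 geometric isomers: NO2 mer, py trans; NO2 mer, py cis; NO2 fac, py cis.
Each arrangement has an internal mirror plane or centre of symmetry, so none is chiral.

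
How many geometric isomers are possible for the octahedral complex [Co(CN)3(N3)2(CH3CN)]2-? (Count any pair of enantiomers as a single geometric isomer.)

3

An octahedron has six vertices in three trans pairs; every non-trans pair is cis.
There are 3 geometric isomers: CN mer, N3 trans; CN fac, N3 cis; CN mer, N3 cis.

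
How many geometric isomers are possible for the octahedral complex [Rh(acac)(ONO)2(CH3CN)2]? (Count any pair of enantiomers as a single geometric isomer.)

Each acac is bidentate and must span two cis positions.
There are 3 geometric isomers: ONO cis, CH3CN trans; ONO cis, CH3CN cis (chiral); ONO trans, CH3CN cis.

3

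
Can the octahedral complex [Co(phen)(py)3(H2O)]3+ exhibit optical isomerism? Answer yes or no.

The six octahedral sites form three mutually perpendicular trans pairs.
Each phen is bidentate and must span two cis positions.
The distinct arrangements are (2 in all): py mer; py fac.
Each arrangement has an internal mirror plane or centre of symmetry, so none is chiral.

no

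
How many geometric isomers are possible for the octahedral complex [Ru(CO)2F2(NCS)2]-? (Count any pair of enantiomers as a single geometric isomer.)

An octahedron has six vertices in three trans pairs; every non-trans pair is cis.
Working through the distinct placements yields 5 geometric isomers: CO trans, F trans, NCS trans; CO trans, F cis, NCS cis; CO cis, F cis, NCS trans; CO cis, F cis, NCS cis (chiral); CO cis, F trans, NCS cis.

5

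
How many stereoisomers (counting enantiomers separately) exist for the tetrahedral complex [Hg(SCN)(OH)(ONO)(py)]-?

Only one geometric arrangement is possible; it has no improper symmetry element, so it exists as a pair of enantiomers (2 stereoisomers).

2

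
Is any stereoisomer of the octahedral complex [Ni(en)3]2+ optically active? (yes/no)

In an octahedral complex each vertex has one trans partner and four cis neighbours.
Each en is bidentate and must span two cis positions.
Only one geometric arrangement is possible; it has no improper symmetry element, so it exists as a pair of enantiomers (2 stereoisomers).

yes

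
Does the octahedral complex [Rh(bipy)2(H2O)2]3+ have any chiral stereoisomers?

yes

An octahedron has six vertices in three trans pairs; every non-trans pair is cis.
Each bipy is bidentate and must span two cis positions.
The distinct arrangements are (2 in all): H2O trans; H2O cis (chiral).
One of these lacks any improper symmetry element and so occurs as an enantiomeric pair, giving 2 + 1 = 3 stereoisomers in total.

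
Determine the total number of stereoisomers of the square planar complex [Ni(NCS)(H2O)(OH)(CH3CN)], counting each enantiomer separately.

In a square planar complex each vertex has one trans partner and two cis neighbours.
There are 3 geometric isomers: (CH3CN/NCS trans, H2O/OH trans); (CH3CN/OH trans, H2O/NCS trans); (CH3CN/H2O trans, NCS/OH trans).
Each arrangement has an internal mirror plane or centre of symmetry, so none is chiral.

3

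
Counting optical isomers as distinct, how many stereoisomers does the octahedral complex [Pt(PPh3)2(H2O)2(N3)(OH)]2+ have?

The six octahedral sites form three mutually perpendicular trans pairs.
The distinct arrangements are (6 in all): PPh3 trans, H2O trans; PPh3 cis, H2O trans; PPh3 trans, H2O cis; PPh3 cis, H2O cis (3 arrangements, 2 chiral).
Of these, 2 lack any improper symmetry element and so occur as enantiomeric pairs, giving 6 + 2 = 8 stereoisomers in total.

8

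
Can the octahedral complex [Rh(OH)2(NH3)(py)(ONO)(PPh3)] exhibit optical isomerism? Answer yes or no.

yes

An octahedron has six vertices in three trans pairs; every non-trans pair is cis.
Systematic enumeration (placing each ligand type in turn and discarding arrangements equivalent by rotation or reflection) gives 9 geometric isomers.
Of these, 6 lack any improper symmetry element and so occur as enantiomeric pairs, giving 9 + 6 = 15 stereoisomers in total.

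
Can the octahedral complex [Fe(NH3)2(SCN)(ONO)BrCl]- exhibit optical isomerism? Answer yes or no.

The six octahedral sites form three mutually perpendicular trans pairs.
Exhaustive case analysis gives 9 geometric isomers.
Of these, 6 lack any improper symmetry element and so occur as enantiomeric pairs, giving 9 + 6 = 15 stereoisomers in total.

yes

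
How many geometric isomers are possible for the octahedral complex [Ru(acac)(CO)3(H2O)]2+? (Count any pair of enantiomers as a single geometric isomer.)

2

In an octahedral complex each vertex has one trans partner and four cis neighbours.
Each acac is bidentate and must span two cis positions.
Systematic placement gives 2 geometric isomers: CO mer; CO fac.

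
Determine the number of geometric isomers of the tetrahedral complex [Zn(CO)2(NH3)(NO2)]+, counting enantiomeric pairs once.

All four vertices of a tetrahedron are equivalent and mutually adjacent, so cis/trans isomerism cannot arise.
Only one geometric arrangement is possible.

1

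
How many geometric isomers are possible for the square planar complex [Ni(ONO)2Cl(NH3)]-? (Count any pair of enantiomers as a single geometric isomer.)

2

There are 2 geometric isomers: ONO cis; ONO trans.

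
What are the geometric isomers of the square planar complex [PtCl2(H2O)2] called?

A square has two trans pairs of vertices; adjacent vertices are cis.
Systematic placement gives 2 geometric isomers: Cl cis; Cl trans.

cis and trans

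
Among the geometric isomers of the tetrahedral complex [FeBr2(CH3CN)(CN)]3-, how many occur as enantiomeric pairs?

0

In a tetrahedral complex all four positions are equivalent and every pair of ligands is adjacent — there is no cis/trans distinction.
Only one geometric arrangement is possible.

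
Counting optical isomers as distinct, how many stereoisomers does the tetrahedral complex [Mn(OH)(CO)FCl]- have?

In a tetrahedral complex all four positions are equivalent and every pair of ligands is adjacent — there is no cis/trans distinction.
Only one geometric arrangement is possible; it has no improper symmetry element, so it exists as a pair of enantiomers (2 stereoisomers).

2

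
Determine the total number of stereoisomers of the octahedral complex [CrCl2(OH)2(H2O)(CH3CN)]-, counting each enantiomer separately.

8

The six octahedral sites form three mutually perpendicular trans pairs.
The distinct arrangements are (6 in all): Cl cis, OH trans; Cl cis, OH cis (3 arrangements, 2 chiral); Cl trans, OH trans; Cl trans, OH cis.
Of these, 2 lack any improper symmetry element and so occur as enantiomeric pairs, giving 6 + 2 = 8 stereoisomers in total.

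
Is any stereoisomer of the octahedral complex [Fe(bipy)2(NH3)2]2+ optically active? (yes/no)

An octahedron has six vertices in three trans pairs; every non-trans pair is cis.
Each bipy is bidentate and must span two cis positions.
Systematic placement gives 2 geometric isomers: NH3 trans; NH3 cis (chiral).
One of these lacks any improper symmetry element and so occurs as an enantiomeric pair, giving 2 + 1 = 3 stereoisomers in total.

yes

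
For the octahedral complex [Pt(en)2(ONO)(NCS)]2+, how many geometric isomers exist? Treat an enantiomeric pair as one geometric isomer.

2

An octahedron has six vertices in three trans pairs; every non-trans pair is cis.
Each en is bidentate and must span two cis positions.
The distinct arrangements are (2 in all): ONO and NCS mutually trans; ONO and NCS mutually cis (chiral).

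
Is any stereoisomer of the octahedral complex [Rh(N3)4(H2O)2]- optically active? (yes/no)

no

The six octahedral sites form three mutually perpendicular trans pairs.
The distinct arrangements are (2 in all): H2O trans; H2O cis.
Each arrangement has an internal mirror plane or centre of symmetry, so none is chiral.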